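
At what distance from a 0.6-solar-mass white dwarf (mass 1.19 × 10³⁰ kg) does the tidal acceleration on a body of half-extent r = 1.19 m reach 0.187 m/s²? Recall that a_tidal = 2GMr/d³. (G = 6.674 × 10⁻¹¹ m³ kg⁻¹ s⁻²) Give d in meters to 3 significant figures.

1.00 × 10⁷ m

2GMr/d³ = a_tidal  ⇒  d = (2GMr / a_tidal)^(1/3)
d = (2 × 6.674×10⁻¹¹ × (1.19 × 10³⁰) × (1.19) / (0.187))^(1/3)
  = 1.00 × 10⁷ m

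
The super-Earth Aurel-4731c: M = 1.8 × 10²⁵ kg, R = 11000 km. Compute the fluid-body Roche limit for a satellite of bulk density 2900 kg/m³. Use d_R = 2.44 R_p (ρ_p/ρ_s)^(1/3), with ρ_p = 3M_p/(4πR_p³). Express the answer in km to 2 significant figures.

28000 km

ρ_p = 3M_p/(4πR_p³) = 3 × (1.8 × 10²⁵) / (4π × (1.1 × 10⁷ m)³) = 3200 kg/m³
d_R = 2.44 × 11000 km × (3200/2900)^(1/3)
    = 28000 km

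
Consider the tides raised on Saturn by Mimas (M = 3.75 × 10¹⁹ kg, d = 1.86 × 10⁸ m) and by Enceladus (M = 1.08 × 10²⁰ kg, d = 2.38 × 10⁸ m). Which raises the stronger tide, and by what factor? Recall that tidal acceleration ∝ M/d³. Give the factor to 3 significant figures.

The tide-raising term goes as M/d³ (the gradient of a 1/d² field).
Mimas: (3.75 × 10¹⁹) / (1.86 × 10⁸)³ = 5.828 × 10⁻⁶
Enceladus: (1.08 × 10²⁰) / (2.38 × 10⁸)³ = 8.011 × 10⁻⁶
Ratio (larger/smaller) = 1.37

Enceladus, by a factor of ≈ 1.37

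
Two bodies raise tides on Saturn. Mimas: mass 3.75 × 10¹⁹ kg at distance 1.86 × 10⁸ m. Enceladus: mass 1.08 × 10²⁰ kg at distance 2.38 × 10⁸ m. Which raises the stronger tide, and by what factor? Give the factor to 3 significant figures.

Enceladus, by a factor of ≈ 1.37

Tidal acceleration ∝ M/d³, so compare M/d³ for each.
Mimas: (3.75 × 10¹⁹) / (1.86 × 10⁸)³ = 5.828 × 10⁻⁶
Enceladus: (1.08 × 10²⁰) / (2.38 × 10⁸)³ = 8.011 × 10⁻⁶
Ratio (larger/smaller) = 1.37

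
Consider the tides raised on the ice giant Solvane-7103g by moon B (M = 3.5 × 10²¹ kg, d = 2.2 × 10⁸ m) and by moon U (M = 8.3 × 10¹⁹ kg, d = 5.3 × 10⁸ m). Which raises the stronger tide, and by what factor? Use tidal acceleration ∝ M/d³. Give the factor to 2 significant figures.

Moon B, by a factor of ≈ 590

Compare M/d³ for the two perturbers:
Moon B: (3.5 × 10²¹) / (2.2 × 10⁸)³ = 3.287 × 10⁻⁴
Moon U: (8.3 × 10¹⁹) / (5.3 × 10⁸)³ = 5.575 × 10⁻⁷
Ratio (larger/smaller) = 590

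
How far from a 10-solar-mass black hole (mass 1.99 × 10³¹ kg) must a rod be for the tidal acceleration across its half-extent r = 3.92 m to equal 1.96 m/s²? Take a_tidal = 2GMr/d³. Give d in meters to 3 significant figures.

2GMr/d³ = a_tidal  ⇒  d = (2GMr / a_tidal)^(1/3)
d = (2 × 6.674×10⁻¹¹ × (1.99 × 10³¹) × (3.92) / (1.96))^(1/3)
  = 1.74 × 10⁷ m

1.74 × 10⁷ m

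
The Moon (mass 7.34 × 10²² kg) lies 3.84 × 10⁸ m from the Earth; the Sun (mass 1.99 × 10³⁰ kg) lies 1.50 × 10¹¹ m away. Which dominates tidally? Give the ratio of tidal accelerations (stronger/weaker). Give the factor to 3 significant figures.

The Moon, by a factor of ≈ 2.20

Tidal acceleration ∝ M/d³, so compare M/d³ for each.
The Moon: (7.34 × 10²²) / (3.84 × 10⁸)³ = 1.296 × 10⁻³
The Sun: (1.99 × 10³⁰) / (1.50 × 10¹¹)³ = 5.896 × 10⁻⁴
Ratio (larger/smaller) = 2.20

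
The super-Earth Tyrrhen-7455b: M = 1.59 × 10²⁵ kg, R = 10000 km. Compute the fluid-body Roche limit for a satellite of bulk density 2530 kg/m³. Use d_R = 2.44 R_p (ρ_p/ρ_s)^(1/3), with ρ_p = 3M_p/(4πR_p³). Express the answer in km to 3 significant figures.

ρ_p = 3M_p/(4πR_p³) = 3 × (1.59 × 10²⁵) / (4π × (1.00 × 10⁷ m)³) = 3800 kg/m³
d_R = 2.44 × 10000 km × (3800/2530)^(1/3)
    = 27900 km

27900 km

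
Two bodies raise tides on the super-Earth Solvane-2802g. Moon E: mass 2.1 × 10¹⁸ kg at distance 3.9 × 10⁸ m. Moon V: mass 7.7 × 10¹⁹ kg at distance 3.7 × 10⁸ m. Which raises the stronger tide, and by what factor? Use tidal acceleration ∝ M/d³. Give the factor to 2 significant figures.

Moon V, by a factor of ≈ 43

Tidal acceleration ∝ M/d³, so compare M/d³ for each.
Moon E: (2.1 × 10¹⁸) / (3.9 × 10⁸)³ = 3.540 × 10⁻⁸
Moon V: (7.7 × 10¹⁹) / (3.7 × 10⁸)³ = 1.520 × 10⁻⁶
Ratio (larger/smaller) = 43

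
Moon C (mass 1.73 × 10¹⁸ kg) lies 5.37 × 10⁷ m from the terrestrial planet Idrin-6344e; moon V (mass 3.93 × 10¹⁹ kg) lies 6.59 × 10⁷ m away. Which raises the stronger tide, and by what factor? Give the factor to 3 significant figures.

Moon V, by a factor of ≈ 12.3

Tidal stretch scales as M/d³; compute that for each body.
Moon C: (1.73 × 10¹⁸) / (5.37 × 10⁷)³ = 1.117 × 10⁻⁵
Moon V: (3.93 × 10¹⁹) / (6.59 × 10⁷)³ = 1.373 × 10⁻⁴
Ratio (larger/smaller) = 12.3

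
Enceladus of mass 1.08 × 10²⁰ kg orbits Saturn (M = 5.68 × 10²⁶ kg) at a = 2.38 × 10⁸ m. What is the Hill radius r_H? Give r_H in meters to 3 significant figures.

9.49 × 10⁵ m

r_H ≈ a (m/3M)^(1/3)
    = (2.38 × 10⁸) × (1.08 × 10²⁰ / (3 × 5.68 × 10²⁶))^(1/3)
    = 9.49 × 10⁵ m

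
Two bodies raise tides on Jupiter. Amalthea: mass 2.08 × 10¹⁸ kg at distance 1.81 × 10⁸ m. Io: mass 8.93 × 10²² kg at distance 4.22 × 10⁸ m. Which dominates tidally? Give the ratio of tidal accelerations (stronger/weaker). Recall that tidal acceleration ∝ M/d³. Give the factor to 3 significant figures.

Io, by a factor of ≈ 3390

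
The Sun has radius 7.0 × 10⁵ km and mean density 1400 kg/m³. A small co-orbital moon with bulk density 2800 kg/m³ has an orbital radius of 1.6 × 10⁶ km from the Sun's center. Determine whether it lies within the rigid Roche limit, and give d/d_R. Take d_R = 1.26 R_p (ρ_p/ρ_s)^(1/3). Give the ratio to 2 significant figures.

d_R = 1.26 × (7.0 × 10⁵ km) × (1400/2800)^(1/3) = 7.000 × 10⁵ km
d/d_R = (1.6 × 10⁶) / (7.000 × 10⁵) = 2.3
Since d/d_R > 1, the body is outside the Roche limit.

outside; d/d_R ≈ 2.3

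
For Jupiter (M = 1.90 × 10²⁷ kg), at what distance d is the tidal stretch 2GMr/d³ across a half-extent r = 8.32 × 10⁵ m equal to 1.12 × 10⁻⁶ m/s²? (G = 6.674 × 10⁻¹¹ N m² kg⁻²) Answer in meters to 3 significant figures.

2GMr/d³ = a_tidal  ⇒  d = (2GMr / a_tidal)^(1/3)
d = (2 × 6.674×10⁻¹¹ × (1.90 × 10²⁷) × (8.32 × 10⁵) / (1.12 × 10⁻⁶))^(1/3)
  = 5.73 × 10⁹ m

5.73 × 10⁹ m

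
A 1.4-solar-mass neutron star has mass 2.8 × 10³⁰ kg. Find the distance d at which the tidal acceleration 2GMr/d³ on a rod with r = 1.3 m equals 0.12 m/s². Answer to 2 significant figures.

1.6 × 10⁷ m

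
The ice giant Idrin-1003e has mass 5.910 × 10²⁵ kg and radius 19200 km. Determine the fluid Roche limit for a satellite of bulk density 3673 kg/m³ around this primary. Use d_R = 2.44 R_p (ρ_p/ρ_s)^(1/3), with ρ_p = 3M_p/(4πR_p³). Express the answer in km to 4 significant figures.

ρ_p = 3M_p/(4πR_p³) = 3 × (5.910 × 10²⁵) / (4π × (1.920 × 10⁷ m)³) = 1993 kg/m³
d_R = 2.44 × 19200 km × (1993/3673)^(1/3)
    = 38210 km

38210 km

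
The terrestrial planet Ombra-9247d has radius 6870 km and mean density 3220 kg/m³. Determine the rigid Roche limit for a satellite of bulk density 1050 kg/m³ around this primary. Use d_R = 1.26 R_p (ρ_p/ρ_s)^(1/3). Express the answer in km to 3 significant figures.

d_R = 1.26 × 6870 km × (3220/1050)^(1/3)
    = 12600 km

12600 km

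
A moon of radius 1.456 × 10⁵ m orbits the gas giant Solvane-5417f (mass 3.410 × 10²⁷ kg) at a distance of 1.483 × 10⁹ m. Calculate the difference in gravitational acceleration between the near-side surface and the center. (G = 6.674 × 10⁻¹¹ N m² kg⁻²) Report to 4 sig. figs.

Δg = 2GMr/d³
   = 2 × (6.674 × 10⁻¹¹) × (3.410 × 10²⁷) × (1.456 × 10⁵) / (1.483 × 10⁹)³
   = 2.032 × 10⁻⁵ m/s²

2.032 × 10⁻⁵ m/s²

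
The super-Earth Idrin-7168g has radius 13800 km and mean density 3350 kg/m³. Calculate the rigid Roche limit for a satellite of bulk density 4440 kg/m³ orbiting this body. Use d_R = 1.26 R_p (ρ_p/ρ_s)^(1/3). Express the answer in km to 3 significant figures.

15800 km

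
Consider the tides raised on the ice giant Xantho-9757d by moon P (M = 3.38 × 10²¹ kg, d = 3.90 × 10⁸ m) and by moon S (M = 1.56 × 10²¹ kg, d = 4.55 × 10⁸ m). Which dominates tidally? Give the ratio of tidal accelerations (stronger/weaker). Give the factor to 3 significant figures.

Moon P, by a factor of ≈ 3.44

Tidal stretch scales as M/d³; compute that for each body.
Moon P: (3.38 × 10²¹) / (3.90 × 10⁸)³ = 5.698 × 10⁻⁵
Moon S: (1.56 × 10²¹) / (4.55 × 10⁸)³ = 1.656 × 10⁻⁵
Ratio (larger/smaller) = 3.44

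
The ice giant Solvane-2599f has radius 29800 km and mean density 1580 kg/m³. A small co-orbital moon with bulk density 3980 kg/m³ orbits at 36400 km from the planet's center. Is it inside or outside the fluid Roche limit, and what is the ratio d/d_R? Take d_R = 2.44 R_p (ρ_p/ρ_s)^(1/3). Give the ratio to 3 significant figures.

d_R = 2.44 × (29800 km) × (1580/3980)^(1/3) = 53440 km
d/d_R = (36400) / (53440) = 0.681
Since d/d_R < 1, the body is inside the Roche limit.

inside; d/d_R ≈ 0.681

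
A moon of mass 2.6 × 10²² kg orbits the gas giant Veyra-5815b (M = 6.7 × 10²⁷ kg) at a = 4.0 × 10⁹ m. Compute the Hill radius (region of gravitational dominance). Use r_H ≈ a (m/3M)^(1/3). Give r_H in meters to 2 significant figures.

4.4 × 10⁷ m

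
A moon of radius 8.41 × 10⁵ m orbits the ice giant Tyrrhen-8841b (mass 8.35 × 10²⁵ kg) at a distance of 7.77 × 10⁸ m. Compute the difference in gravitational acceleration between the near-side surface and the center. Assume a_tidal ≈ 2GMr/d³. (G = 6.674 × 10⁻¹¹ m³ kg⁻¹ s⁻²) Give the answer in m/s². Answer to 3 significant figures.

Δa = 2GMr/d³
   = 2 × (6.674 × 10⁻¹¹) × (8.35 × 10²⁵) × (8.41 × 10⁵) / (7.77 × 10⁸)³
   = 2.00 × 10⁻⁵ m/s²

2.00 × 10⁻⁵ m/s²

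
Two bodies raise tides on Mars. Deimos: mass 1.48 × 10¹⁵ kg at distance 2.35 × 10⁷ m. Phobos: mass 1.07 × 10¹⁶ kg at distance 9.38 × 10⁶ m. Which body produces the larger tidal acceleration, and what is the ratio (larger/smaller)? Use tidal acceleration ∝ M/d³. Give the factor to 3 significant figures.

Phobos, by a factor of ≈ 114

The tide-raising term goes as M/d³ (the gradient of a 1/d² field).
Deimos: (1.48 × 10¹⁵) / (2.35 × 10⁷)³ = 1.140 × 10⁻⁷
Phobos: (1.07 × 10¹⁶) / (9.38 × 10⁶)³ = 1.297 × 10⁻⁵
Ratio (larger/smaller) = 114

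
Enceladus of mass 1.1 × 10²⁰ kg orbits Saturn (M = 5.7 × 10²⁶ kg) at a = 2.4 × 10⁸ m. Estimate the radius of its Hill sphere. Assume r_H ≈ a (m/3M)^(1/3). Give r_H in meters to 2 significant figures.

r_H ≈ a (m/3M)^(1/3)
    = (2.4 × 10⁸) × (1.1 × 10²⁰ / (3 × 5.7 × 10²⁶))^(1/3)
    = 9.6 × 10⁵ m

9.6 × 10⁵ m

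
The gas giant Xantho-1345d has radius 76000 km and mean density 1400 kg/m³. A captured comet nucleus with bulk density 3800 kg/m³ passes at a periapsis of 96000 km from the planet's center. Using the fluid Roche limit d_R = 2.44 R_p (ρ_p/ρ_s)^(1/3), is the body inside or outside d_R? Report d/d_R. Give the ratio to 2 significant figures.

d_R = 2.44 × (76000 km) × (1400/3800)^(1/3) = 1.329 × 10⁵ km
d/d_R = (96000) / (1.329 × 10⁵) = 0.72
Since d/d_R < 1, the body is inside the Roche limit.

inside; d/d_R ≈ 0.72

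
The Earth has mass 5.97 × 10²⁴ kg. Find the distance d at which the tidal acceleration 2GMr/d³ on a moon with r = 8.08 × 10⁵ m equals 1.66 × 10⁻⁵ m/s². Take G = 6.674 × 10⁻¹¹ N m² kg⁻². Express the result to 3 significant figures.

3.39 × 10⁸ m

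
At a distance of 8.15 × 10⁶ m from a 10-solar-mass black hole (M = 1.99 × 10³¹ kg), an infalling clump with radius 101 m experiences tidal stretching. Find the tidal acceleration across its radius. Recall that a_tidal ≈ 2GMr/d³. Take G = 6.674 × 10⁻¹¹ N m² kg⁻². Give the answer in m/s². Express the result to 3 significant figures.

The tidal stretch is the gradient of GM/d² times the body's extent r, hence the 1/d³ dependence.
Δg = 2GMr/d³
   = 2 × (6.674 × 10⁻¹¹) × (1.99 × 10³¹) × (101) / (8.15 × 10⁶)³
   = 4.96 × 10² m/s²

4.96 × 10² m/s²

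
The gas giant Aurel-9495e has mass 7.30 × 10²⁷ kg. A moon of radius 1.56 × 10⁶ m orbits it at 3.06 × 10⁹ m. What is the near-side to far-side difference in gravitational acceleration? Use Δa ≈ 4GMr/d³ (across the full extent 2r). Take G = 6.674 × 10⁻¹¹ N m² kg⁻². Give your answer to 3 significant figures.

1.06 × 10⁻⁴ m/s²

Δg = 4GMr/d³
   = 4 × (6.674 × 10⁻¹¹) × (7.30 × 10²⁷) × (1.56 × 10⁶) / (3.06 × 10⁹)³
   = 1.06 × 10⁻⁴ m/s²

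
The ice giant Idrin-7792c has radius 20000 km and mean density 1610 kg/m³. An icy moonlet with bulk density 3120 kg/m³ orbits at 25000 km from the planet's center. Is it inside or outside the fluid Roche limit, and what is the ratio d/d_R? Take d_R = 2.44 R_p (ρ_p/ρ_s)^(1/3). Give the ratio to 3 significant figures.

inside; d/d_R ≈ 0.639

d_R = 2.44 × (20000 km) × (1610/3120)^(1/3) = 39140 km
d/d_R = (25000) / (39140) = 0.639
Since d/d_R < 1, the body is inside the Roche limit.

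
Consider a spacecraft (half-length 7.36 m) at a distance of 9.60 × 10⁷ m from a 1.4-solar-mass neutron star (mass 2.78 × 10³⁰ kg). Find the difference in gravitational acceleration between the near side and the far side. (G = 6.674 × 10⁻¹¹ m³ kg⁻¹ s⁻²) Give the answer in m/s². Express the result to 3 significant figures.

6.17 × 10⁻³ m/s²

Near-to-far spans 2r, so the tidal difference is twice the near-to-center value: 4GMr/d³.
Δa = 4GMr/d³
   = 4 × (6.674 × 10⁻¹¹) × (2.78 × 10³⁰) × (7.36) / (9.60 × 10⁷)³
   = 6.17 × 10⁻³ m/s²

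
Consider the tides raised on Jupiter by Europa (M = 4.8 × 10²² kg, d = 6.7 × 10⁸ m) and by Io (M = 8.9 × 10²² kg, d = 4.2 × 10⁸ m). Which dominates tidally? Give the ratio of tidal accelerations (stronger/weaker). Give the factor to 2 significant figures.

Tidal stretch scales as M/d³; compute that for each body.
Europa: (4.8 × 10²²) / (6.7 × 10⁸)³ = 1.596 × 10⁻⁴
Io: (8.9 × 10²²) / (4.2 × 10⁸)³ = 1.201 × 10⁻³
Ratio (larger/smaller) = 7.5

Io, by a factor of ≈ 7.5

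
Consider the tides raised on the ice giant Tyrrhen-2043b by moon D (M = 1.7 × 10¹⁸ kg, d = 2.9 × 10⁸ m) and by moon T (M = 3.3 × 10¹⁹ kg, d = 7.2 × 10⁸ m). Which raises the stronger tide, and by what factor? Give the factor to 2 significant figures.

Tidal stretch scales as M/d³; compute that for each body.
Moon D: (1.7 × 10¹⁸) / (2.9 × 10⁸)³ = 6.970 × 10⁻⁸
Moon T: (3.3 × 10¹⁹) / (7.2 × 10⁸)³ = 8.841 × 10⁻⁸
Ratio (larger/smaller) = 1.3

Moon T, by a factor of ≈ 1.3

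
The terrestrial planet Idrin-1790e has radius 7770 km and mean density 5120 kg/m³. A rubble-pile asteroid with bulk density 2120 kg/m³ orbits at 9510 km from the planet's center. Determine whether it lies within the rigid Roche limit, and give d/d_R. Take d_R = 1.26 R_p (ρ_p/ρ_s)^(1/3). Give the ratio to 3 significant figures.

inside; d/d_R ≈ 0.724

d_R = 1.26 × (7770 km) × (5120/2120)^(1/3) = 13140 km
d/d_R = (9510) / (13140) = 0.724
Since d/d_R < 1, the body is inside the Roche limit.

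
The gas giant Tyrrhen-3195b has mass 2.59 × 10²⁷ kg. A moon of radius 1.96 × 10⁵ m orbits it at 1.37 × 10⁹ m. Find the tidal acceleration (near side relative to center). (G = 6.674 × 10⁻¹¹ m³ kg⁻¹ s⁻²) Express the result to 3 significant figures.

a_tidal = 2GMr/d³
        = 2 × (6.674 × 10⁻¹¹) × (2.59 × 10²⁷) × (1.96 × 10⁵) / (1.37 × 10⁹)³
        = 2.64 × 10⁻⁵ m/s²

2.64 × 10⁻⁵ m/s²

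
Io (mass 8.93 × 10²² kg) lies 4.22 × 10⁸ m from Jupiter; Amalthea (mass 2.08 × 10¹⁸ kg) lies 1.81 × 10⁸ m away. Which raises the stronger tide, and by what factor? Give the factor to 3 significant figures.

Io, by a factor of ≈ 3390

Tidal stretch scales as M/d³; compute that for each body.
Io: (8.93 × 10²²) / (4.22 × 10⁸)³ = 1.188 × 10⁻³
Amalthea: (2.08 × 10¹⁸) / (1.81 × 10⁸)³ = 3.508 × 10⁻⁷
Ratio (larger/smaller) = 3390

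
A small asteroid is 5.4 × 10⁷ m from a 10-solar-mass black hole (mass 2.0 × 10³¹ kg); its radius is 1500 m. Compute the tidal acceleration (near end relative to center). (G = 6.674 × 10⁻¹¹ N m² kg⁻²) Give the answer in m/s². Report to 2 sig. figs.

Δg = 2GMr/d³
   = 2 × (6.674 × 10⁻¹¹) × (2.0 × 10³¹) × (1500) / (5.4 × 10⁷)³
   = 2.5 × 10¹ m/s²

2.5 × 10¹ m/s²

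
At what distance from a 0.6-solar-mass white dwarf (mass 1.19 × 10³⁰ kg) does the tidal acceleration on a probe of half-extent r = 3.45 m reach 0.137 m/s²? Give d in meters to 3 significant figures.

1.59 × 10⁷ m

2GMr/d³ = a_tidal  ⇒  d = (2GMr / a_tidal)^(1/3)
d = (2 × 6.674×10⁻¹¹ × (1.19 × 10³⁰) × (3.45) / (0.137))^(1/3)
  = 1.59 × 10⁷ m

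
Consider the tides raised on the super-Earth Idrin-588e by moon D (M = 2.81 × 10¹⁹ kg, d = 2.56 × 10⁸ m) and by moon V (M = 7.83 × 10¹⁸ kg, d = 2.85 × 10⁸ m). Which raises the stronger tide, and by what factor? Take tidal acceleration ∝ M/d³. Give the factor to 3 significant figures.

Moon D, by a factor of ≈ 4.95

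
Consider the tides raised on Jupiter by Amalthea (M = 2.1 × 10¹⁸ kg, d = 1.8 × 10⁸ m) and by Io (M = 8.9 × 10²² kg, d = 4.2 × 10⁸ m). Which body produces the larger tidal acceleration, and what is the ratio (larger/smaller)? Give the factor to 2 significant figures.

Io, by a factor of ≈ 3300

Tidal acceleration ∝ M/d³, so compare M/d³ for each.
Amalthea: (2.1 × 10¹⁸) / (1.8 × 10⁸)³ = 3.601 × 10⁻⁷
Io: (8.9 × 10²²) / (4.2 × 10⁸)³ = 1.201 × 10⁻³
Ratio (larger/smaller) = 3300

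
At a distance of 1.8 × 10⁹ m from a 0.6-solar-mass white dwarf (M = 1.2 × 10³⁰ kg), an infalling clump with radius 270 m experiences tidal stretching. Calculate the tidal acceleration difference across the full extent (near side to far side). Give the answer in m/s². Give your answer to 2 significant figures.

1.5 × 10⁻⁵ m/s²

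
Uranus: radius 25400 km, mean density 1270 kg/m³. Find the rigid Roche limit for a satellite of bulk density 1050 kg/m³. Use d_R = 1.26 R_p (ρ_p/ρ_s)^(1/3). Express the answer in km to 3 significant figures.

d_R = 1.26 × 25400 km × (1270/1050)^(1/3)
    = 34100 km

34100 km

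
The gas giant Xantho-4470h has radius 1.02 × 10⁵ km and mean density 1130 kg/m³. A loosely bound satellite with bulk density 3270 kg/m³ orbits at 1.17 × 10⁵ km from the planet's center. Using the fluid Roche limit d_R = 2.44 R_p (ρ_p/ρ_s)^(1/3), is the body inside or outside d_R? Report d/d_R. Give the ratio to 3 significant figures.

inside; d/d_R ≈ 0.670

d_R = 2.44 × (1.02 × 10⁵ km) × (1130/3270)^(1/3) = 1.746 × 10⁵ km
d/d_R = (1.17 × 10⁵) / (1.746 × 10⁵) = 0.670
Since d/d_R < 1, the body is inside the Roche limit.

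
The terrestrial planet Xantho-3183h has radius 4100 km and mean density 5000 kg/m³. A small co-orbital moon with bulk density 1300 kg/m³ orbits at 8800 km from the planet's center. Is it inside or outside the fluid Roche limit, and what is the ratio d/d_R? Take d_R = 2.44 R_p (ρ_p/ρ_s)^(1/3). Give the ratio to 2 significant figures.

d_R = 2.44 × (4100 km) × (5000/1300)^(1/3) = 15670 km
d/d_R = (8800) / (15670) = 0.56
Since d/d_R < 1, the body is inside the Roche limit.

inside; d/d_R ≈ 0.56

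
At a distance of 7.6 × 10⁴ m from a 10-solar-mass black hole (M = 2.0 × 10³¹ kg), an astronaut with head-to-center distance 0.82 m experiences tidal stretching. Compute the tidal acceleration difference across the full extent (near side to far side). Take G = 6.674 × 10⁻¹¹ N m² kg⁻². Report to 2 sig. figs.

1.0 × 10⁷ m/s²

Differencing GM/(d−r)² and GM/(d+r)² to first order in r/d gives 4GMr/d³.
Δg = 4GMr/d³
   = 4 × (6.674 × 10⁻¹¹) × (2.0 × 10³¹) × (0.82) / (7.6 × 10⁴)³
   = 1.0 × 10⁷ m/s²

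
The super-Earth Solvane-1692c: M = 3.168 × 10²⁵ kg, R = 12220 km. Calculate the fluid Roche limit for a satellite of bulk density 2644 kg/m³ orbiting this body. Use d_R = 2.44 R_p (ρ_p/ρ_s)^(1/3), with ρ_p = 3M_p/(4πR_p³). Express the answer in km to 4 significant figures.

ρ_p = 3M_p/(4πR_p³) = 3 × (3.168 × 10²⁵) / (4π × (1.222 × 10⁷ m)³) = 4145 kg/m³
d_R = 2.44 × 12220 km × (4145/2644)^(1/3)
    = 34640 km

34640 km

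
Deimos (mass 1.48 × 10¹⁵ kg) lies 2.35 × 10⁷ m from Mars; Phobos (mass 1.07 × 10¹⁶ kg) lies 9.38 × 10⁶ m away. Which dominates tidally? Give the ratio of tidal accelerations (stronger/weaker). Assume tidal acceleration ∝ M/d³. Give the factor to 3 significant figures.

Phobos, by a factor of ≈ 114

Compare M/d³ for the two perturbers:
Deimos: (1.48 × 10¹⁵) / (2.35 × 10⁷)³ = 1.140 × 10⁻⁷
Phobos: (1.07 × 10¹⁶) / (9.38 × 10⁶)³ = 1.297 × 10⁻⁵
Ratio (larger/smaller) = 114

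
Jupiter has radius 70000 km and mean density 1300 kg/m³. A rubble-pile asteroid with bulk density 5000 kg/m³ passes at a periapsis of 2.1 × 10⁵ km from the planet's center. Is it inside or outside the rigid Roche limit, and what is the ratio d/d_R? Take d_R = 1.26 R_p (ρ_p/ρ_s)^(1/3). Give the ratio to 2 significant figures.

outside; d/d_R ≈ 3.7

d_R = 1.26 × (70000 km) × (1300/5000)^(1/3) = 56290 km
d/d_R = (2.1 × 10⁵) / (56290) = 3.7
Since d/d_R > 1, the body is outside the Roche limit.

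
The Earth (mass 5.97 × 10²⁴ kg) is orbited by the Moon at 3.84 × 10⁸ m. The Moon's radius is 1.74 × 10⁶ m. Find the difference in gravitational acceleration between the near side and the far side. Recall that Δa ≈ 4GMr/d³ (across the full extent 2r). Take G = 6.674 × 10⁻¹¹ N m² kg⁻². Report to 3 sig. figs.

Δa = 4GMr/d³
   = 4 × (6.674 × 10⁻¹¹) × (5.97 × 10²⁴) × (1.74 × 10⁶) / (3.84 × 10⁸)³
   = 4.90 × 10⁻⁵ m/s²

4.90 × 10⁻⁵ m/s²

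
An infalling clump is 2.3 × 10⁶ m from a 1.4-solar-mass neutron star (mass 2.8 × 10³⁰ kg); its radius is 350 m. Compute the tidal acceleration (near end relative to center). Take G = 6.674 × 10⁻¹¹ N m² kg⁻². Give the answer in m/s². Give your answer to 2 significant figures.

1.1 × 10⁴ m/s²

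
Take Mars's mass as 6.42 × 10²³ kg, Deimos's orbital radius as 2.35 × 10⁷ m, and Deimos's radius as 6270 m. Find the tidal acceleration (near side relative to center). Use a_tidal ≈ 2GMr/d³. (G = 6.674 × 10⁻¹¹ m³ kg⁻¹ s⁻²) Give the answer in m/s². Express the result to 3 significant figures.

4.14 × 10⁻⁵ m/s²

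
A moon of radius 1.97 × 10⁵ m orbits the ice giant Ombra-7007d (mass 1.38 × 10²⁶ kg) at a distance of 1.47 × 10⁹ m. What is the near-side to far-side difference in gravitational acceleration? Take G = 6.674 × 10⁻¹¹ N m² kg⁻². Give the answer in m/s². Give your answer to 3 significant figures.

a_tidal = 4GMr/d³
        = 4 × (6.674 × 10⁻¹¹) × (1.38 × 10²⁶) × (1.97 × 10⁵) / (1.47 × 10⁹)³
        = 2.28 × 10⁻⁶ m/s²

2.28 × 10⁻⁶ m/s²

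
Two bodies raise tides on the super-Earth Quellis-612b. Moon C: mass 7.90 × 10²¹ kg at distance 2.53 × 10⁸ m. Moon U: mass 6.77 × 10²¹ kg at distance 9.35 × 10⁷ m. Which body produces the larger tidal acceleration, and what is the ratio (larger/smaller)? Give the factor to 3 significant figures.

Moon U, by a factor of ≈ 17.0

The tide-raising term goes as M/d³ (the gradient of a 1/d² field).
Moon C: (7.90 × 10²¹) / (2.53 × 10⁸)³ = 4.878 × 10⁻⁴
Moon U: (6.77 × 10²¹) / (9.35 × 10⁷)³ = 8.282 × 10⁻³
Ratio (larger/smaller) = 17.0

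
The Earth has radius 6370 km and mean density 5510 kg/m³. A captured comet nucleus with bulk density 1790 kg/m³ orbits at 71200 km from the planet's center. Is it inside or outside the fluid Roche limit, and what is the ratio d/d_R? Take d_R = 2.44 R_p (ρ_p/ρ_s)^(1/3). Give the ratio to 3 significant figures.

d_R = 2.44 × (6370 km) × (5510/1790)^(1/3) = 22610 km
d/d_R = (71200) / (22610) = 3.15
Since d/d_R > 1, the body is outside the Roche limit.

outside; d/d_R ≈ 3.15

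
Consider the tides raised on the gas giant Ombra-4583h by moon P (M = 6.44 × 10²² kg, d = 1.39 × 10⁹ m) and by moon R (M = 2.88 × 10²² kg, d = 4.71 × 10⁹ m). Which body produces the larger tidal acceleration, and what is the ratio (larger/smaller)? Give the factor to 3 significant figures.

The tide-raising term goes as M/d³ (the gradient of a 1/d² field).
Moon P: (6.44 × 10²²) / (1.39 × 10⁹)³ = 2.398 × 10⁻⁵
Moon R: (2.88 × 10²²) / (4.71 × 10⁹)³ = 2.756 × 10⁻⁷
Ratio (larger/smaller) = 87.0

Moon P, by a factor of ≈ 87.0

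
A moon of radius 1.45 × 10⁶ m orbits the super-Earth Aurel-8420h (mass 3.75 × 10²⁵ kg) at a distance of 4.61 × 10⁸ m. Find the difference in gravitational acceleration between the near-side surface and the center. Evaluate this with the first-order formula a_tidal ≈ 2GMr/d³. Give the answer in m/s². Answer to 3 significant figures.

Δa = 2GMr/d³
   = 2 × (6.674 × 10⁻¹¹) × (3.75 × 10²⁵) × (1.45 × 10⁶) / (4.61 × 10⁸)³
   = 7.41 × 10⁻⁵ m/s²

7.41 × 10⁻⁵ m/s²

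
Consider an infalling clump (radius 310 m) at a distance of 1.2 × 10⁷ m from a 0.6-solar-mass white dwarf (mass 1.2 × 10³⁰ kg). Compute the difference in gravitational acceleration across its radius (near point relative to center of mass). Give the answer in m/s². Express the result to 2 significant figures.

2.9 × 10¹ m/s²

Δg = 2GMr/d³
   = 2 × (6.674 × 10⁻¹¹) × (1.2 × 10³⁰) × (310) / (1.2 × 10⁷)³
   = 2.9 × 10¹ m/s²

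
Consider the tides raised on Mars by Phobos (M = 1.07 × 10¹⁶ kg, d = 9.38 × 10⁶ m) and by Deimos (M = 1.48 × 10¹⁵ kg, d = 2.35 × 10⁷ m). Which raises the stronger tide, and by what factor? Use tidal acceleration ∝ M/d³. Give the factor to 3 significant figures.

Tidal acceleration ∝ M/d³, so compare M/d³ for each.
Phobos: (1.07 × 10¹⁶) / (9.38 × 10⁶)³ = 1.297 × 10⁻⁵
Deimos: (1.48 × 10¹⁵) / (2.35 × 10⁷)³ = 1.140 × 10⁻⁷
Ratio (larger/smaller) = 114

Phobos, by a factor of ≈ 114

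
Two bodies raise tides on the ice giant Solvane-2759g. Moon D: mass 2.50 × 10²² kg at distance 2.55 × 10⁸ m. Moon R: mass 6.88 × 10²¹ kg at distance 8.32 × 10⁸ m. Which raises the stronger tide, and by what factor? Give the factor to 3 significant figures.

Moon D, by a factor of ≈ 126

Compare M/d³ for the two perturbers:
Moon D: (2.50 × 10²²) / (2.55 × 10⁸)³ = 1.508 × 10⁻³
Moon R: (6.88 × 10²¹) / (8.32 × 10⁸)³ = 1.195 × 10⁻⁵
Ratio (larger/smaller) = 126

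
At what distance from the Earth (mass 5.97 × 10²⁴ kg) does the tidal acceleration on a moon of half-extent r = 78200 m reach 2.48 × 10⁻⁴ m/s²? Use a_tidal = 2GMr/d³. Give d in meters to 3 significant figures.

2GMr/d³ = a_tidal  ⇒  d = (2GMr / a_tidal)^(1/3)
d = (2 × 6.674×10⁻¹¹ × (5.97 × 10²⁴) × (78200) / (2.48 × 10⁻⁴))^(1/3)
  = 6.31 × 10⁷ m

6.31 × 10⁷ m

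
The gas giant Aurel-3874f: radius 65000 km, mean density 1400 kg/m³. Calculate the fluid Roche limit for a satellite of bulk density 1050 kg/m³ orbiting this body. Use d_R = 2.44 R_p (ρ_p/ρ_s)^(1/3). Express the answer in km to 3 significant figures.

1.75 × 10⁵ km

d_R = 2.44 × 65000 km × (1400/1050)^(1/3)
    = 1.75 × 10⁵ km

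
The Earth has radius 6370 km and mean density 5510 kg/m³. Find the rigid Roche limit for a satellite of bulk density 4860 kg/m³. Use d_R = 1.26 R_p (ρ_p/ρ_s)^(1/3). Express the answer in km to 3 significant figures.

d_R = 1.26 × 6370 km × (5510/4860)^(1/3)
    = 8370 km

8370 km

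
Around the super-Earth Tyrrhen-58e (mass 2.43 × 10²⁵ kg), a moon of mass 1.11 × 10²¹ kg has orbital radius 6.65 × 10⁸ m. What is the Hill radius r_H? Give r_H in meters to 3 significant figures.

1.65 × 10⁷ m

r_H ≈ a (m/3M)^(1/3)
    = (6.65 × 10⁸) × (1.11 × 10²¹ / (3 × 2.43 × 10²⁵))^(1/3)
    = 1.65 × 10⁷ m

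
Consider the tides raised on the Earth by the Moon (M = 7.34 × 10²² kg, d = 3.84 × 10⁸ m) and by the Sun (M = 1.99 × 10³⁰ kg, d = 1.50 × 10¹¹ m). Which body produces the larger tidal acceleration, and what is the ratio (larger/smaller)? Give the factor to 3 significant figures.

The Moon, by a factor of ≈ 2.20

Compare M/d³ for the two perturbers:
The Moon: (7.34 × 10²²) / (3.84 × 10⁸)³ = 1.296 × 10⁻³
The Sun: (1.99 × 10³⁰) / (1.50 × 10¹¹)³ = 5.896 × 10⁻⁴
Ratio (larger/smaller) = 2.20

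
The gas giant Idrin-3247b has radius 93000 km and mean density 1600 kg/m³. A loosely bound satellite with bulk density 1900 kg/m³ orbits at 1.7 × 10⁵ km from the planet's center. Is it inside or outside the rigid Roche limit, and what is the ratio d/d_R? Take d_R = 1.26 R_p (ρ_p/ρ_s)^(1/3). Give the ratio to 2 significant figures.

outside; d/d_R ≈ 1.5

d_R = 1.26 × (93000 km) × (1600/1900)^(1/3) = 1.107 × 10⁵ km
d/d_R = (1.7 × 10⁵) / (1.107 × 10⁵) = 1.5
Since d/d_R > 1, the body is outside the Roche limit.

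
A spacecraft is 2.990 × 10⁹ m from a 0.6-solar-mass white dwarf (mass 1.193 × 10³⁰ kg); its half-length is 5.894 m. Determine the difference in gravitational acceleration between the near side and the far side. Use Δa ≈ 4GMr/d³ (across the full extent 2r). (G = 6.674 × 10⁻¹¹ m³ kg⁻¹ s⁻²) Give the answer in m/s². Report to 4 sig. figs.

7.022 × 10⁻⁸ m/s²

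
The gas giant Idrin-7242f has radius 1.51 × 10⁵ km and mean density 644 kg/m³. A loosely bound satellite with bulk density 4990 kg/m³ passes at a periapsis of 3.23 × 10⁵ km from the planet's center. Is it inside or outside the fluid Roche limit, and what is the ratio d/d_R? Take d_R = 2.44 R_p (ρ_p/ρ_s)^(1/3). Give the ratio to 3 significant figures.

d_R = 2.44 × (1.51 × 10⁵ km) × (644/4990)^(1/3) = 1.862 × 10⁵ km
d/d_R = (3.23 × 10⁵) / (1.862 × 10⁵) = 1.73
Since d/d_R > 1, the body is outside the Roche limit.

outside; d/d_R ≈ 1.73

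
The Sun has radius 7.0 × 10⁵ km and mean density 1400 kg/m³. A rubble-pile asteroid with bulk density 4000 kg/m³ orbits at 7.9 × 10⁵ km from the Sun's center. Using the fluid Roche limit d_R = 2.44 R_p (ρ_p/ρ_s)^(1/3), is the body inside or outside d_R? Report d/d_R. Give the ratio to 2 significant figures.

inside; d/d_R ≈ 0.66

d_R = 2.44 × (7.0 × 10⁵ km) × (1400/4000)^(1/3) = 1.204 × 10⁶ km
d/d_R = (7.9 × 10⁵) / (1.204 × 10⁶) = 0.66
Since d/d_R < 1, the body is inside the Roche limit.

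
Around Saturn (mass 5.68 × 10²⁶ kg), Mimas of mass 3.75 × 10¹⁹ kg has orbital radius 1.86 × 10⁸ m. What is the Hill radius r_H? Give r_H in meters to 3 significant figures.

r_H ≈ a (m/3M)^(1/3)
    = (1.86 × 10⁸) × (3.75 × 10¹⁹ / (3 × 5.68 × 10²⁶))^(1/3)
    = 5.21 × 10⁵ m

5.21 × 10⁵ m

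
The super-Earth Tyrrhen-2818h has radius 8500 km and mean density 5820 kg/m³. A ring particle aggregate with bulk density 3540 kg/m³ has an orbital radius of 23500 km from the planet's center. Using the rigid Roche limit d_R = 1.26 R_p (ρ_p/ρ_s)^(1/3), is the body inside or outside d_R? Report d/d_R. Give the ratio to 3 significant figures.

d_R = 1.26 × (8500 km) × (5820/3540)^(1/3) = 12640 km
d/d_R = (23500) / (12640) = 1.86
Since d/d_R > 1, the body is outside the Roche limit.

outside; d/d_R ≈ 1.86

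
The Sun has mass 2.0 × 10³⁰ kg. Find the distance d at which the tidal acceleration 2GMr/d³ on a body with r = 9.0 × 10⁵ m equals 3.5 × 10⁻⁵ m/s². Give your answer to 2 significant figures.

2GMr/d³ = a_tidal  ⇒  d = (2GMr / a_tidal)^(1/3)
d = (2 × 6.674×10⁻¹¹ × (2.0 × 10³⁰) × (9.0 × 10⁵) / (3.5 × 10⁻⁵))^(1/3)
  = 1.9 × 10¹⁰ m

1.9 × 10¹⁰ m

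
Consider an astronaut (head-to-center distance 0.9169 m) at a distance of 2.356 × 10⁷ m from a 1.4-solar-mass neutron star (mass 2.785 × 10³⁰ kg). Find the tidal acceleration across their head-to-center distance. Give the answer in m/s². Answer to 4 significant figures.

2.606 × 10⁻² m/s²

Since r ≪ d, expand the inverse-square field across one radius to get the leading 2GMr/d³ term.
Δa = 2GMr/d³
   = 2 × (6.674 × 10⁻¹¹) × (2.785 × 10³⁰) × (0.9169) / (2.356 × 10⁷)³
   = 2.606 × 10⁻² m/s²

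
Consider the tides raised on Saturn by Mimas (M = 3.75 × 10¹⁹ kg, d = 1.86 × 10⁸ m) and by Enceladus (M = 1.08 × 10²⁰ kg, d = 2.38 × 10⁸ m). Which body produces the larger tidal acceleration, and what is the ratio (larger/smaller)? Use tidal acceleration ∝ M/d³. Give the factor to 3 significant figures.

Enceladus, by a factor of ≈ 1.37

Compare M/d³ for the two perturbers:
Mimas: (3.75 × 10¹⁹) / (1.86 × 10⁸)³ = 5.828 × 10⁻⁶
Enceladus: (1.08 × 10²⁰) / (2.38 × 10⁸)³ = 8.011 × 10⁻⁶
Ratio (larger/smaller) = 1.37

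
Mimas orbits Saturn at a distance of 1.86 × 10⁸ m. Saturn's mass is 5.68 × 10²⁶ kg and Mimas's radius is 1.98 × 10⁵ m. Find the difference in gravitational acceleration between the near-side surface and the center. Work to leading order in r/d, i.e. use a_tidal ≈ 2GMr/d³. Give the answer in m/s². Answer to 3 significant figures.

Δg = 2GMr/d³
   = 2 × (6.674 × 10⁻¹¹) × (5.68 × 10²⁶) × (1.98 × 10⁵) / (1.86 × 10⁸)³
   = 2.33 × 10⁻³ m/s²

2.33 × 10⁻³ m/s²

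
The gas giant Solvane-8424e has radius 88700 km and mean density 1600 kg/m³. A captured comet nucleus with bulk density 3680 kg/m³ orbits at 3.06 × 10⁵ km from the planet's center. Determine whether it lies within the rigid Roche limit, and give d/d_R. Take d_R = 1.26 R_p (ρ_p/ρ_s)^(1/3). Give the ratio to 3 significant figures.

outside; d/d_R ≈ 3.61

d_R = 1.26 × (88700 km) × (1600/3680)^(1/3) = 84670 km
d/d_R = (3.06 × 10⁵) / (84670) = 3.61
Since d/d_R > 1, the body is outside the Roche limit.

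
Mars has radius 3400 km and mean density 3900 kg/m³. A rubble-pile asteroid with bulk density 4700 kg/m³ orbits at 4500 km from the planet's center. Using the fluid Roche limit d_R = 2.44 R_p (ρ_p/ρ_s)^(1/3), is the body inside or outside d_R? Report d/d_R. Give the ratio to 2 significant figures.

d_R = 2.44 × (3400 km) × (3900/4700)^(1/3) = 7796 km
d/d_R = (4500) / (7796) = 0.58
Since d/d_R < 1, the body is inside the Roche limit.

inside; d/d_R ≈ 0.58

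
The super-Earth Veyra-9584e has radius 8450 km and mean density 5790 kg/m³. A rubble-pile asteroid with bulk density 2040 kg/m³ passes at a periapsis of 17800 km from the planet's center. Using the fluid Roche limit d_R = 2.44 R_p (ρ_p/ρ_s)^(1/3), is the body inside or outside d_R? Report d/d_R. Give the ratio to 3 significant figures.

d_R = 2.44 × (8450 km) × (5790/2040)^(1/3) = 29190 km
d/d_R = (17800) / (29190) = 0.610
Since d/d_R < 1, the body is inside the Roche limit.

inside; d/d_R ≈ 0.610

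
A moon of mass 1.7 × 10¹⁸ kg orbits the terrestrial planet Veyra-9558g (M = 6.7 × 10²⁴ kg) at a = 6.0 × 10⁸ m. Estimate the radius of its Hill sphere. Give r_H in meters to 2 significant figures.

2.6 × 10⁶ m

r_H ≈ a (m/3M)^(1/3)
    = (6.0 × 10⁸) × (1.7 × 10¹⁸ / (3 × 6.7 × 10²⁴))^(1/3)
    = 2.6 × 10⁶ m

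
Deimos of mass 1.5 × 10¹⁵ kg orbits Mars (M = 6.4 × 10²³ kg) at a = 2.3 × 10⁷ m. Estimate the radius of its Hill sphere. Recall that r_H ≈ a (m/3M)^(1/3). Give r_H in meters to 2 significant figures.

2.1 × 10⁴ m

r_H ≈ a (m/3M)^(1/3)
    = (2.3 × 10⁷) × (1.5 × 10¹⁵ / (3 × 6.4 × 10²³))^(1/3)
    = 2.1 × 10⁴ m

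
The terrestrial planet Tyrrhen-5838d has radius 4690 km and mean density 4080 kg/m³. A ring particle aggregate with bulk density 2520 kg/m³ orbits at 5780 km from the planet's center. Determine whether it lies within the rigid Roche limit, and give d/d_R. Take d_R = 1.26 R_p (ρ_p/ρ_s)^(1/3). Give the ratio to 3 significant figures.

d_R = 1.26 × (4690 km) × (4080/2520)^(1/3) = 6939 km
d/d_R = (5780) / (6939) = 0.833
Since d/d_R < 1, the body is inside the Roche limit.

inside; d/d_R ≈ 0.833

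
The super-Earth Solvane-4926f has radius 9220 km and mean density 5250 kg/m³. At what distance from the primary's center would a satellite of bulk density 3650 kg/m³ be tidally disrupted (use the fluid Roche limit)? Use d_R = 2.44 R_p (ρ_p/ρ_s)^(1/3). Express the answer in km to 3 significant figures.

25400 km

d_R = 2.44 × 9220 km × (5250/3650)^(1/3)
    = 25400 km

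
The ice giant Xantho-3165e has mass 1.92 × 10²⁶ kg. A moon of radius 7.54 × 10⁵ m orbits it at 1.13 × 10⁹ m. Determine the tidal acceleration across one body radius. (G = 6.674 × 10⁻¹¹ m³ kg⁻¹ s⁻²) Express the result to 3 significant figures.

1.34 × 10⁻⁵ m/s²

Since r ≪ d, expand the inverse-square field across one radius to get the leading 2GMr/d³ term.
a_tidal = 2GMr/d³
        = 2 × (6.674 × 10⁻¹¹) × (1.92 × 10²⁶) × (7.54 × 10⁵) / (1.13 × 10⁹)³
        = 1.34 × 10⁻⁵ m/s²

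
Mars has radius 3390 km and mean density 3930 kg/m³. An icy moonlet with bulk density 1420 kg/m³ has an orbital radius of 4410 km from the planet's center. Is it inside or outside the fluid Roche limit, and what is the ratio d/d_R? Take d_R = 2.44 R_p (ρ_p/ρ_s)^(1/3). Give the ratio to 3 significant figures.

d_R = 2.44 × (3390 km) × (3930/1420)^(1/3) = 11610 km
d/d_R = (4410) / (11610) = 0.380
Since d/d_R < 1, the body is inside the Roche limit.

inside; d/d_R ≈ 0.380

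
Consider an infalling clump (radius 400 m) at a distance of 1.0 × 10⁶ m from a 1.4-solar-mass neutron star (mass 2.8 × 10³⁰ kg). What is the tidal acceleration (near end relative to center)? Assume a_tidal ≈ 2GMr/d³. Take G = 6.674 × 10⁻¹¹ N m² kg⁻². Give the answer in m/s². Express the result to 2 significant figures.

Δa = 2GMr/d³
   = 2 × (6.674 × 10⁻¹¹) × (2.8 × 10³⁰) × (400) / (1.0 × 10⁶)³
   = 1.5 × 10⁵ m/s²

1.5 × 10⁵ m/s²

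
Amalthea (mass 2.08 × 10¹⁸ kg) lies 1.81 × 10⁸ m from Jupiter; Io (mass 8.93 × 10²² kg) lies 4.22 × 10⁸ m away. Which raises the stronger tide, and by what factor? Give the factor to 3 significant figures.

Tidal stretch scales as M/d³; compute that for each body.
Amalthea: (2.08 × 10¹⁸) / (1.81 × 10⁸)³ = 3.508 × 10⁻⁷
Io: (8.93 × 10²²) / (4.22 × 10⁸)³ = 1.188 × 10⁻³
Ratio (larger/smaller) = 3390

Io, by a factor of ≈ 3390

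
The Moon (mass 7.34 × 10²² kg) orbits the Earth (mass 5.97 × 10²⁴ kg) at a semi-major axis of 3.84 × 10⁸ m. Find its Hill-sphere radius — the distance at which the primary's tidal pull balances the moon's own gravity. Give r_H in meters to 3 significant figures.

r_H ≈ a (m/3M)^(1/3)
    = (3.84 × 10⁸) × (7.34 × 10²² / (3 × 5.97 × 10²⁴))^(1/3)
    = 6.15 × 10⁷ m

6.15 × 10⁷ m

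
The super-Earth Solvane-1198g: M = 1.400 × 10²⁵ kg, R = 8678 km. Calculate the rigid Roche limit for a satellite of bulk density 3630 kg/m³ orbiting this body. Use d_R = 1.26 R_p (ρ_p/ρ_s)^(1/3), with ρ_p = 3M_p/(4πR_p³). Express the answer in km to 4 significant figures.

12260 km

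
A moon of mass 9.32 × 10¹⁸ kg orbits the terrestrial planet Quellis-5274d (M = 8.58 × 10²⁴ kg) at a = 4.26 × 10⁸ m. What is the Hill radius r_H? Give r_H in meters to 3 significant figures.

3.04 × 10⁶ m

r_H ≈ a (m/3M)^(1/3)
    = (4.26 × 10⁸) × (9.32 × 10¹⁸ / (3 × 8.58 × 10²⁴))^(1/3)
    = 3.04 × 10⁶ m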